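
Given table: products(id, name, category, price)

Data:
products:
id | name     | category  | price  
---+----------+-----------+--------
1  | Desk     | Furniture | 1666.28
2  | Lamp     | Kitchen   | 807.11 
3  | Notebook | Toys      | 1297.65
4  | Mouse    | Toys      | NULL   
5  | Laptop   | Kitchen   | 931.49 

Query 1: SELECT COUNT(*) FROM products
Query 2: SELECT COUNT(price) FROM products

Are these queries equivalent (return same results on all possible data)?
No, not equivalent

Query 1 returns: [(5,)]
Query 2 returns: [(4,)]

Reason: COUNT(*) includes NULLs, COUNT(column) excludes them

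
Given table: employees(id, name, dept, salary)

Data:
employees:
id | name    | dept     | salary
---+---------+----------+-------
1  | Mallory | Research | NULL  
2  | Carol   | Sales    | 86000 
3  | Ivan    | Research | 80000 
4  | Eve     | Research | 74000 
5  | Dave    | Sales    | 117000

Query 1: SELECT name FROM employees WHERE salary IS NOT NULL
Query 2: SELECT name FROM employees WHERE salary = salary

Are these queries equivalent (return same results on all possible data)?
Yes, equivalent

Both queries return: [('Carol',), ('Dave',), ('Eve',), ('Ivan',)]

Reason: IS NOT NULL vs self-equality (both exclude NULLs)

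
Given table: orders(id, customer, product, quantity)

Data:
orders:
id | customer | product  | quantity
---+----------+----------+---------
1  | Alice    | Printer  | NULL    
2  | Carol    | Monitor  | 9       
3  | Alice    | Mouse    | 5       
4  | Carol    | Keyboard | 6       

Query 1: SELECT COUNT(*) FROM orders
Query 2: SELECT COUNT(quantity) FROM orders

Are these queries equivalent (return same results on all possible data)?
No, not equivalent

Query 1 returns: [(4,)]
Query 2 returns: [(3,)]

Reason: COUNT(*) includes NULLs, COUNT(column) excludes them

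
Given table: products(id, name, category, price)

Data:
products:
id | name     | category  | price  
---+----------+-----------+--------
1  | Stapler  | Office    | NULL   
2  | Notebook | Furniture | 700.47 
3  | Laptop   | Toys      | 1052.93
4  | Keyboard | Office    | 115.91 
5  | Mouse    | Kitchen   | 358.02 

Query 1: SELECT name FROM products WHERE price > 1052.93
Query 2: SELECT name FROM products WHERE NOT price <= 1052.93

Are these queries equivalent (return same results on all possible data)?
Yes, equivalent

Both queries return: []

Reason: Both filter price > 1052.93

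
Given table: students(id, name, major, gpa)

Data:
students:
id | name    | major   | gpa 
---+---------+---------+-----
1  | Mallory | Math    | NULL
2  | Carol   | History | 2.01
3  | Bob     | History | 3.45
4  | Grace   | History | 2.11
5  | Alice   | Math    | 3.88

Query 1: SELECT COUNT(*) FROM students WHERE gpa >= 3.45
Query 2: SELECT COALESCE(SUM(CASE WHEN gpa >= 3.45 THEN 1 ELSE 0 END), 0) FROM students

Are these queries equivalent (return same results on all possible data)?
Yes, equivalent

Both queries return: [(2,)]

Reason: COUNT with WHERE vs conditional SUM (COALESCE handles empty-table NULL)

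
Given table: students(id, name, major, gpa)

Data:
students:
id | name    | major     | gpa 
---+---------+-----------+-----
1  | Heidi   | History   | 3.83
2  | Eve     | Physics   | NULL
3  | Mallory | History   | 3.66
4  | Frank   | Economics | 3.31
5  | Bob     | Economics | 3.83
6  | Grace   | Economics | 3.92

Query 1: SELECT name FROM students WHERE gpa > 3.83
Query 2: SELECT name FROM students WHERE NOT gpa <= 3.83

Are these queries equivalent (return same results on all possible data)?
Yes, equivalent

Both queries return: [('Grace',)]

Reason: Both filter gpa > 3.83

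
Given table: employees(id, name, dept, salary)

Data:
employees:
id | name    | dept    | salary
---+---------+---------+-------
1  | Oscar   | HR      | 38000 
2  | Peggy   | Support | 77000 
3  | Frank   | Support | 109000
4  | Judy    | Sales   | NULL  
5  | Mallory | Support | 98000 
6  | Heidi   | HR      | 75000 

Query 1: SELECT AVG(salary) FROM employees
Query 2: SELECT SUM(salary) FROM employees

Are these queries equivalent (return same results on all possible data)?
No, not equivalent

Query 1 returns: [(79400.0,)]
Query 2 returns: [(397000,)]

Reason: AVG vs SUM give different aggregate values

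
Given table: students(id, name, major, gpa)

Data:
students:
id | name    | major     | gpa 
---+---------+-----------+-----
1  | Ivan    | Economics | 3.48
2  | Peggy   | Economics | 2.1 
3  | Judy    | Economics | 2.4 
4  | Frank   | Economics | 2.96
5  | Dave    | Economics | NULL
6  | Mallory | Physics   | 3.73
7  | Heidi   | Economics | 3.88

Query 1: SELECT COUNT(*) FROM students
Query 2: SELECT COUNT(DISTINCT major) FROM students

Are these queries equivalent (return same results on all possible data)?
No, not equivalent

Query 1 returns: [(7,)]
Query 2 returns: [(2,)]

Reason: COUNT(*) counts rows, COUNT(DISTINCT major) counts unique majors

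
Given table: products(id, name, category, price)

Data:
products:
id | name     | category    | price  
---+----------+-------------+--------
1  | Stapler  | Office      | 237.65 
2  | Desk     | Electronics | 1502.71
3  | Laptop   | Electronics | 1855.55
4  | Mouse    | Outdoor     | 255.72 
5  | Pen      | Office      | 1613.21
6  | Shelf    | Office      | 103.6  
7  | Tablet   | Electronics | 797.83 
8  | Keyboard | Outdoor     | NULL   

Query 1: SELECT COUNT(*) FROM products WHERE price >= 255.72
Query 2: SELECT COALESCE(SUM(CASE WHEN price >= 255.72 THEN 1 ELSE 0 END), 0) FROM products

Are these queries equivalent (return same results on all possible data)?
Yes, equivalent

Both queries return: [(5,)]

Reason: COUNT with WHERE vs conditional SUM (COALESCE handles empty-table NULL)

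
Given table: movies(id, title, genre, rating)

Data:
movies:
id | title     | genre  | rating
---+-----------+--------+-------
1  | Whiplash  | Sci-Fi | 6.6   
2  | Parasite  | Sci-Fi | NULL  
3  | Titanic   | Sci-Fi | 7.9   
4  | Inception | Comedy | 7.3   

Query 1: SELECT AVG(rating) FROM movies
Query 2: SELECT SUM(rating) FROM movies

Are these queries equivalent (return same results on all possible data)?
No, not equivalent

Query 1 returns: [(7.266666666666667,)]
Query 2 returns: [(21.8,)]

Reason: AVG vs SUM give different aggregate values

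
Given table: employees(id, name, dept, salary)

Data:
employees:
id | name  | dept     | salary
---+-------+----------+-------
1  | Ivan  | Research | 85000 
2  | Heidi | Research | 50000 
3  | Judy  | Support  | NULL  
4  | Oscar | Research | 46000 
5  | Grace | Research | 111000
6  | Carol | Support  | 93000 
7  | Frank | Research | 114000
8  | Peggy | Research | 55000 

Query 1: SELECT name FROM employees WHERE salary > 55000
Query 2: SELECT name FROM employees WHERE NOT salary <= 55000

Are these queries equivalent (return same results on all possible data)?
Yes, equivalent

Both queries return: [('Carol',), ('Frank',), ('Grace',), ('Ivan',)]

Reason: Both filter salary > 55000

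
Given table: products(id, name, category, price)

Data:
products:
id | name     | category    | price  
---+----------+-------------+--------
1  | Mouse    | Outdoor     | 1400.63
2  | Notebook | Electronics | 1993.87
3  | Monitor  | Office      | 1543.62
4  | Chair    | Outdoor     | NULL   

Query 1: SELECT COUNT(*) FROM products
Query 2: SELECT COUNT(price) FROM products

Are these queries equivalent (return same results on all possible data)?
No, not equivalent

Query 1 returns: [(4,)]
Query 2 returns: [(3,)]

Reason: COUNT(*) includes NULLs, COUNT(column) excludes them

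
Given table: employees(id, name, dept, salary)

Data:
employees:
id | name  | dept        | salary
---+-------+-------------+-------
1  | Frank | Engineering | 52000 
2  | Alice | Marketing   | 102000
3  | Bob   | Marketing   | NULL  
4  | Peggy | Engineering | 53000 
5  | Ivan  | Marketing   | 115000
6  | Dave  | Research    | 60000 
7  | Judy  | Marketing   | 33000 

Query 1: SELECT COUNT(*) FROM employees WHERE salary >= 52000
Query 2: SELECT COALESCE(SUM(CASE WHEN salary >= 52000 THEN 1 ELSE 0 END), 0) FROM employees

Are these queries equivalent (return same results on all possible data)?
Yes, equivalent

Both queries return: [(5,)]

Reason: COUNT with WHERE vs conditional SUM (COALESCE handles empty-table NULL)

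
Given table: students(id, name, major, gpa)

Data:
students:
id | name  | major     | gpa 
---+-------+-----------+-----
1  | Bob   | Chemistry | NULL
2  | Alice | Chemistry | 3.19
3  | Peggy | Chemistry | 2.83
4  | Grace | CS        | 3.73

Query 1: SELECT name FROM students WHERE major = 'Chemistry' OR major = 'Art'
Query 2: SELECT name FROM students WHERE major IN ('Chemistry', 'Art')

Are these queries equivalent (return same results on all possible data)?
Yes, equivalent

Both queries return: [('Alice',), ('Bob',), ('Peggy',)]

Reason: OR vs IN are equivalent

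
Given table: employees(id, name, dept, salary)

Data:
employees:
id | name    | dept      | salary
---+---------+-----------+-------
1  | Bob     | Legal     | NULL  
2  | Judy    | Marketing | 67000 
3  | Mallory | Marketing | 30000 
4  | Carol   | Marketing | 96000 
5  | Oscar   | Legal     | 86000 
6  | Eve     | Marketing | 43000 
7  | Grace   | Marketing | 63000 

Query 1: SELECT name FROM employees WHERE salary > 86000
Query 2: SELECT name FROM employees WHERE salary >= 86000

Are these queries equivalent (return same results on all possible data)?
No, not equivalent

Query 1 returns: [('Carol',)]
Query 2 returns: [('Carol',), ('Oscar',)]

Reason: > vs >= gives different results when salary = 86000 exists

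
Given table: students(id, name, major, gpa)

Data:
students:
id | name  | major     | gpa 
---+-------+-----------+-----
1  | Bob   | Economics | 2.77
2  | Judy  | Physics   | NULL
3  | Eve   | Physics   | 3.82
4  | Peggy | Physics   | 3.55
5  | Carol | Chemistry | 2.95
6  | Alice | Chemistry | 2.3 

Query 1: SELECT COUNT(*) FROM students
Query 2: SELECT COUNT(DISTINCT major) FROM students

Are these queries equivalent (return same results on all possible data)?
No, not equivalent

Query 1 returns: [(6,)]
Query 2 returns: [(3,)]

Reason: COUNT(*) counts rows, COUNT(DISTINCT major) counts unique majors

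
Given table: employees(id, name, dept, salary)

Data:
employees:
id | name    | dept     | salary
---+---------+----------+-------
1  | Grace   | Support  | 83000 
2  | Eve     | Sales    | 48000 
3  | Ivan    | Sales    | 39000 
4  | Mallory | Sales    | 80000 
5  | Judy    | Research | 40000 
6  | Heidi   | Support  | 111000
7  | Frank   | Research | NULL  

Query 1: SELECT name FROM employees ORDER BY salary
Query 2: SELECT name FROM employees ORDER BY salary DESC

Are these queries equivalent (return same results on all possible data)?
No, not equivalent

Query 1 returns: [('Frank',), ('Ivan',), ('Judy',), ('Eve',), ('Mallory',), ('Grace',), ('Heidi',)]
Query 2 returns: [('Heidi',), ('Grace',), ('Mallory',), ('Eve',), ('Judy',), ('Ivan',), ('Frank',)]

Reason: ASC vs DESC gives opposite ordering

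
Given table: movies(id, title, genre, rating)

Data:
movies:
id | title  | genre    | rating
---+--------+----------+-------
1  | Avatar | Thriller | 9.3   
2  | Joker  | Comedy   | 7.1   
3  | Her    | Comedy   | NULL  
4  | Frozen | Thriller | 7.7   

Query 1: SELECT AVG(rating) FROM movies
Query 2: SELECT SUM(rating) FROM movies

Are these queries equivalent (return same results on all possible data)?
No, not equivalent

Query 1 returns: [(8.033333333333333,)]
Query 2 returns: [(24.1,)]

Reason: AVG vs SUM give different aggregate values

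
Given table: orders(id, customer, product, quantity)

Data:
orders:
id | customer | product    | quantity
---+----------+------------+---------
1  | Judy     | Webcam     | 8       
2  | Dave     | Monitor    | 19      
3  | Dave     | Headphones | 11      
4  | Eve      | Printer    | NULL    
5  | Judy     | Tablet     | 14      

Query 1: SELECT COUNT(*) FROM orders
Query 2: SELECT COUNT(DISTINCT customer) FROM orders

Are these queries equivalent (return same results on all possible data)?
No, not equivalent

Query 1 returns: [(5,)]
Query 2 returns: [(3,)]

Reason: COUNT(*) counts rows, COUNT(DISTINCT customer) counts unique customers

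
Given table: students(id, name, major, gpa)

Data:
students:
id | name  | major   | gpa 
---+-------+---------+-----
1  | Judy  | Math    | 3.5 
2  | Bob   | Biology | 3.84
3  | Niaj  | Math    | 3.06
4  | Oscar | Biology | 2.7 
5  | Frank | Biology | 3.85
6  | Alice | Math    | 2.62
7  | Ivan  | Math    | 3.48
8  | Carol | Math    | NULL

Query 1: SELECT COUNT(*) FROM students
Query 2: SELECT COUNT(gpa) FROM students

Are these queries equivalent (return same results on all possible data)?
No, not equivalent

Query 1 returns: [(8,)]
Query 2 returns: [(7,)]

Reason: COUNT(*) includes NULLs, COUNT(column) excludes them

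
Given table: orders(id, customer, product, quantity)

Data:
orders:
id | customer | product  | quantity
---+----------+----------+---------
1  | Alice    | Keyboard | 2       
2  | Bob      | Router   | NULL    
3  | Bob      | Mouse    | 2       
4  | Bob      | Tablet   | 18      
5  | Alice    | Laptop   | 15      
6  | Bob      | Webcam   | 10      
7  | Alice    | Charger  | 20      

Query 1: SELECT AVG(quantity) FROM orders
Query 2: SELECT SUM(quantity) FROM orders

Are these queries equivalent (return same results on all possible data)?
No, not equivalent

Query 1 returns: [(11.166666666666666,)]
Query 2 returns: [(67,)]

Reason: AVG vs SUM give different aggregate values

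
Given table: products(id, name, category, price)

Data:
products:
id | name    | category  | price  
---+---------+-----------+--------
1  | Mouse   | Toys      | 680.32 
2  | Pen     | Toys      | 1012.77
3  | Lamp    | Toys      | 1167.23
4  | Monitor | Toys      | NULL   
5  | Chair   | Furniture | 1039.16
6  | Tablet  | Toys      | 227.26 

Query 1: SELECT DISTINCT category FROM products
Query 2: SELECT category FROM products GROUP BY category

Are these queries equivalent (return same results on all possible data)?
Yes, equivalent

Both queries return: [('Furniture',), ('Toys',)]

Reason: Both get unique categorys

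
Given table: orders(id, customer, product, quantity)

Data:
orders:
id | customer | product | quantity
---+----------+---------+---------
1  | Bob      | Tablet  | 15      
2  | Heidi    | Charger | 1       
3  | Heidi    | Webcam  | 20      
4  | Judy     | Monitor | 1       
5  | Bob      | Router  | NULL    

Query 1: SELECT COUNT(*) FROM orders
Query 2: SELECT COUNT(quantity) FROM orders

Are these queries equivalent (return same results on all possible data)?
No, not equivalent

Query 1 returns: [(5,)]
Query 2 returns: [(4,)]

Reason: COUNT(*) includes NULLs, COUNT(column) excludes them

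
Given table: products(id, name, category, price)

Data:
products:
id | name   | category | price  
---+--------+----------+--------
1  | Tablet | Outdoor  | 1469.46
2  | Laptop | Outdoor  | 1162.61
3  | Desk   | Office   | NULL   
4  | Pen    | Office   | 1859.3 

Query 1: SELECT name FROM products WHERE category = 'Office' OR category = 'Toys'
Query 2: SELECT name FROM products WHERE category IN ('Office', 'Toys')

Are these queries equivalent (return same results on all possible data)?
Yes, equivalent

Both queries return: [('Desk',), ('Pen',)]

Reason: OR vs IN are equivalent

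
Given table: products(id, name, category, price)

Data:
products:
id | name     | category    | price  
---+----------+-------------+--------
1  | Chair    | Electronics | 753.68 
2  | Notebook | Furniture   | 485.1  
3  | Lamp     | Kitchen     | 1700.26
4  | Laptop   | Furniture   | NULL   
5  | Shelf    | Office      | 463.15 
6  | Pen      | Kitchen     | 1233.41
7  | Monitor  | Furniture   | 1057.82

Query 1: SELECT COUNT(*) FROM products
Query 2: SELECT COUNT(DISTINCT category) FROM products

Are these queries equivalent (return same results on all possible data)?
No, not equivalent

Query 1 returns: [(7,)]
Query 2 returns: [(4,)]

Reason: COUNT(*) counts rows, COUNT(DISTINCT category) counts unique categorys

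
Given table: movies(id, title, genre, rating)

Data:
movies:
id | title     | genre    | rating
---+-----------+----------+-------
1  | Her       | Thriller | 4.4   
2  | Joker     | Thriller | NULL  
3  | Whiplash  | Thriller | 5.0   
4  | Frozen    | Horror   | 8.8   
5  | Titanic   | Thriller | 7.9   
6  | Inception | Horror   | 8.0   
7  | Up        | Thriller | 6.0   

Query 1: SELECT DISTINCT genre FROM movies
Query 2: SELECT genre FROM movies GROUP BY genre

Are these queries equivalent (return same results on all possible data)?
Yes, equivalent

Both queries return: [('Horror',), ('Thriller',)]

Reason: Both get unique genres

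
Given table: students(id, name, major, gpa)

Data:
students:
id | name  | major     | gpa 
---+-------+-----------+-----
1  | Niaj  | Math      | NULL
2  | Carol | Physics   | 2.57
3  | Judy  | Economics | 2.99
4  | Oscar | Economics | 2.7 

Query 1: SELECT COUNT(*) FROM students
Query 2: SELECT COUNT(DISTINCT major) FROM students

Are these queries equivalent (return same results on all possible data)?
No, not equivalent

Query 1 returns: [(4,)]
Query 2 returns: [(3,)]

Reason: COUNT(*) counts rows, COUNT(DISTINCT major) counts unique majors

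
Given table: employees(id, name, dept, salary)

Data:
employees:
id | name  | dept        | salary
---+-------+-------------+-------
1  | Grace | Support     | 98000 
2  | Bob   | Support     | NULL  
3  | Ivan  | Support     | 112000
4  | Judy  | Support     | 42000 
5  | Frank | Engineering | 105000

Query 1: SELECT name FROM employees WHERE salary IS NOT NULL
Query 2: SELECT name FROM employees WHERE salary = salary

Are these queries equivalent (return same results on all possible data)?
Yes, equivalent

Both queries return: [('Frank',), ('Grace',), ('Ivan',), ('Judy',)]

Reason: IS NOT NULL vs self-equality (both exclude NULLs)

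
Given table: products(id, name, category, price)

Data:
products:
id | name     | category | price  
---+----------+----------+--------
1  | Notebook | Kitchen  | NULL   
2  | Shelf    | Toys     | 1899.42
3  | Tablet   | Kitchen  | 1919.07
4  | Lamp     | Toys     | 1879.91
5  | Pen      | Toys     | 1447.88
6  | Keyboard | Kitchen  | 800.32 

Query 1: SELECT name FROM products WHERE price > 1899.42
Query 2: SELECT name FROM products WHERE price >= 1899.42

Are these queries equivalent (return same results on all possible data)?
No, not equivalent

Query 1 returns: [('Tablet',)]
Query 2 returns: [('Shelf',), ('Tablet',)]

Reason: > vs >= gives different results when price = 1899.42 exists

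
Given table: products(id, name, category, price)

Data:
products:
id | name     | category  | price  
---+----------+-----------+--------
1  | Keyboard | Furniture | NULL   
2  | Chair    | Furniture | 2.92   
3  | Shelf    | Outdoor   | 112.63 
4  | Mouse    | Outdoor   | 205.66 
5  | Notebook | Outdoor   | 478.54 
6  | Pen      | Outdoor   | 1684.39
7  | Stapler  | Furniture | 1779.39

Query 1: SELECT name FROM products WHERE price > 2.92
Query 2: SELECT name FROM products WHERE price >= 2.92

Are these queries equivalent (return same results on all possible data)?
No, not equivalent

Query 1 returns: [('Shelf',), ('Mouse',), ('Notebook',), ('Pen',), ('Stapler',)]
Query 2 returns: [('Chair',), ('Shelf',), ('Mouse',), ('Notebook',), ('Pen',), ('Stapler',)]

Reason: > vs >= gives different results when price = 2.92 exists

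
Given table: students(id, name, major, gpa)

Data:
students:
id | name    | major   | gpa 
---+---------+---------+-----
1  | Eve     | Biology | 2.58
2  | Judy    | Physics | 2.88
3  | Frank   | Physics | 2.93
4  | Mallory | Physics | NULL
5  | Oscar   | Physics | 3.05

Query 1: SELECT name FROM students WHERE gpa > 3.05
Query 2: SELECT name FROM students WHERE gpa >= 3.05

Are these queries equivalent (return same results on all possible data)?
No, not equivalent

Query 1 returns: []
Query 2 returns: [('Oscar',)]

Reason: > vs >= gives different results when gpa = 3.05 exists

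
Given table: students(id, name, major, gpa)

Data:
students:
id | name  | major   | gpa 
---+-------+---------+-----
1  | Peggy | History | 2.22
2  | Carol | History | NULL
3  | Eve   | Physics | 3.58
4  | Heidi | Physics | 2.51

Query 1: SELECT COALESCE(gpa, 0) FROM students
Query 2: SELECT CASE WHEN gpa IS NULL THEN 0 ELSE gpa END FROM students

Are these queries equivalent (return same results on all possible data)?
Yes, equivalent

Both queries return: [(0,), (2.22,), (2.51,), (3.58,)]

Reason: COALESCE vs CASE for NULL handling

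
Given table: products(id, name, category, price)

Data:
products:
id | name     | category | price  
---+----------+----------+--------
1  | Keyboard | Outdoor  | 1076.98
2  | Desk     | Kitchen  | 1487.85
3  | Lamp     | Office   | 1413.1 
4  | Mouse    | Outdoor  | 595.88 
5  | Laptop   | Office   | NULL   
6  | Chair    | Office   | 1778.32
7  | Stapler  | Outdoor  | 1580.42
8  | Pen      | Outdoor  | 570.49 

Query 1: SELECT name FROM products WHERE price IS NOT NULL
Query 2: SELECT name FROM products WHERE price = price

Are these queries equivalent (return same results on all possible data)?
Yes, equivalent

Both queries return: [('Chair',), ('Desk',), ('Keyboard',), ('Lamp',), ('Mouse',), ('Pen',), ('Stapler',)]

Reason: IS NOT NULL vs self-equality (both exclude NULLs)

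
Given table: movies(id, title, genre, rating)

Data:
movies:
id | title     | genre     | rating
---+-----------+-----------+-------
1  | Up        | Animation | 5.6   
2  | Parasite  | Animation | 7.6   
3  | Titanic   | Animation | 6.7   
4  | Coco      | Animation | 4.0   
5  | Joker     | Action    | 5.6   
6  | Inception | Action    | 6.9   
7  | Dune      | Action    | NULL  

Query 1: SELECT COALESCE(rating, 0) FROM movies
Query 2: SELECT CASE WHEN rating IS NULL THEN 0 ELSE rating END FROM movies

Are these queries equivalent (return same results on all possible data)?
Yes, equivalent

Both queries return: [(0,), (4.0,), (5.6,), (5.6,), (6.7,), (6.9,), (7.6,)]

Reason: COALESCE vs CASE for NULL handling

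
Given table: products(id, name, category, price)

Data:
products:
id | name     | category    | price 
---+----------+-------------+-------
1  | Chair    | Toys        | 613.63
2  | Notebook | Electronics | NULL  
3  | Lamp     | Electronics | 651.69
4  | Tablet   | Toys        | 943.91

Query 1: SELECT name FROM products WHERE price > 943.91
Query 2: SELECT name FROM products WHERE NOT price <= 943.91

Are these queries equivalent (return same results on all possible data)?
Yes, equivalent

Both queries return: []

Reason: Both filter price > 943.91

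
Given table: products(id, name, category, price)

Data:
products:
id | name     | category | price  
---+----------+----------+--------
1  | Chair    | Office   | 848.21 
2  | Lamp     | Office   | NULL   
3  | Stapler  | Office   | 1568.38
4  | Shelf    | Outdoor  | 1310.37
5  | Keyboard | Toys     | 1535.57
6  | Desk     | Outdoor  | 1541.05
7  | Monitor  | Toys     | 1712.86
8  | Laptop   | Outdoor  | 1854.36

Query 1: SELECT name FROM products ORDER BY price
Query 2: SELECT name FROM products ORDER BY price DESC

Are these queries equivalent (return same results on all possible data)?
No, not equivalent

Query 1 returns: [('Lamp',), ('Chair',), ('Shelf',), ('Keyboard',), ('Desk',), ('Stapler',), ('Monitor',), ('Laptop',)]
Query 2 returns: [('Laptop',), ('Monitor',), ('Stapler',), ('Desk',), ('Keyboard',), ('Shelf',), ('Chair',), ('Lamp',)]

Reason: ASC vs DESC gives opposite ordering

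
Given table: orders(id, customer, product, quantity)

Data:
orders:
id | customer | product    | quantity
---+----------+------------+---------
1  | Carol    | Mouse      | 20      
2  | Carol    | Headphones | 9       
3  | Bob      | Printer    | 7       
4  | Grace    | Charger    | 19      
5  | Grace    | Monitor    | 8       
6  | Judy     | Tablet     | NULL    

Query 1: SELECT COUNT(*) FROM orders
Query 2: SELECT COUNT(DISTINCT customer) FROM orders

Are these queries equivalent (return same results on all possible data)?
No, not equivalent

Query 1 returns: [(6,)]
Query 2 returns: [(4,)]

Reason: COUNT(*) counts rows, COUNT(DISTINCT customer) counts unique customers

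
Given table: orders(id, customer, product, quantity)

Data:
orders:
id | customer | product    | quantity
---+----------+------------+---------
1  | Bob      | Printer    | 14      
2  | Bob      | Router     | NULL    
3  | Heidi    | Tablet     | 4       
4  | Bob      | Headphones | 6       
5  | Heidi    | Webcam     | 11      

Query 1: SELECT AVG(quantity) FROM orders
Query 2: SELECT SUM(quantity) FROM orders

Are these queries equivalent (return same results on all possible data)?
No, not equivalent

Query 1 returns: [(8.75,)]
Query 2 returns: [(35,)]

Reason: AVG vs SUM give different aggregate values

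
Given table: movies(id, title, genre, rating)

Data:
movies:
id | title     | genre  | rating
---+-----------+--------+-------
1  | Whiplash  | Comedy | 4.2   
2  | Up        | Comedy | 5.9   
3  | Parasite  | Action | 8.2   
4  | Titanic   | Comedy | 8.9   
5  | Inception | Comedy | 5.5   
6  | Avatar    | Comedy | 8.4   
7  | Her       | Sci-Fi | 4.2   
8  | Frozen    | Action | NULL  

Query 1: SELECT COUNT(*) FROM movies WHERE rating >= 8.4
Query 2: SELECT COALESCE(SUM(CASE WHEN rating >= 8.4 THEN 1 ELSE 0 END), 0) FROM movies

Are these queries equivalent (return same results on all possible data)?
Yes, equivalent

Both queries return: [(2,)]

Reason: COUNT with WHERE vs conditional SUM (COALESCE handles empty-table NULL)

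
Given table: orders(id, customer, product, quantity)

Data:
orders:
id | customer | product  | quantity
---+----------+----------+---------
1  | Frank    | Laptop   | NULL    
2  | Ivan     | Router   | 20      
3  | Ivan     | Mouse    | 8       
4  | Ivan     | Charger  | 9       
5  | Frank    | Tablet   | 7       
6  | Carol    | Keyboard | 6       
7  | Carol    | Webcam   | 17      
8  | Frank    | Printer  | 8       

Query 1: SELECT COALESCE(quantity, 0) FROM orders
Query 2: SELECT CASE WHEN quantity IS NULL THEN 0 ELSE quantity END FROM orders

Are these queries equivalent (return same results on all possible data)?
Yes, equivalent

Both queries return: [(0,), (6,), (7,), (8,), (8,), (9,), (17,), (20,)]

Reason: COALESCE vs CASE for NULL handling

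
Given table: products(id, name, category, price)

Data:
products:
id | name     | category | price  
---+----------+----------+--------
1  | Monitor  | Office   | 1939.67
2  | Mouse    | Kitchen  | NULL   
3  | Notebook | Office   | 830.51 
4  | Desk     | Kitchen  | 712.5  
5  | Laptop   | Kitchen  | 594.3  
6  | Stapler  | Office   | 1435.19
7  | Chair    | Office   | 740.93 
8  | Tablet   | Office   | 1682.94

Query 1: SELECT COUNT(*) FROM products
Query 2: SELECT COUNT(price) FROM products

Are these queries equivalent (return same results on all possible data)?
No, not equivalent

Query 1 returns: [(8,)]
Query 2 returns: [(7,)]

Reason: COUNT(*) includes NULLs, COUNT(column) excludes them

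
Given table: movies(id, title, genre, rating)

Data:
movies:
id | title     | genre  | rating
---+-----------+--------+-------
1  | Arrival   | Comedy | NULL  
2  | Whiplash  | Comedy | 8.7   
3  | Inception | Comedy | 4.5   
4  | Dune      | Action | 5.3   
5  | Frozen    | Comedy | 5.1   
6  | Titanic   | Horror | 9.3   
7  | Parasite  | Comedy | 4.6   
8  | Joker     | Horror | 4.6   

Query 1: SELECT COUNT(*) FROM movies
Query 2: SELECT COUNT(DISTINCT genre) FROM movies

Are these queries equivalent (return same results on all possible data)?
No, not equivalent

Query 1 returns: [(8,)]
Query 2 returns: [(3,)]

Reason: COUNT(*) counts rows, COUNT(DISTINCT genre) counts unique genres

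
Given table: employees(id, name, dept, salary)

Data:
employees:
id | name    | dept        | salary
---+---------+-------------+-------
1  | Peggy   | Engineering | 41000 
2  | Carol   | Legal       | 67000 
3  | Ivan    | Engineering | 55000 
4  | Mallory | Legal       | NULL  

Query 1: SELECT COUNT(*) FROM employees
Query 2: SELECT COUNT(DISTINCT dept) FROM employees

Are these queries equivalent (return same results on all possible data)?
No, not equivalent

Query 1 returns: [(4,)]
Query 2 returns: [(2,)]

Reason: COUNT(*) counts rows, COUNT(DISTINCT dept) counts unique depts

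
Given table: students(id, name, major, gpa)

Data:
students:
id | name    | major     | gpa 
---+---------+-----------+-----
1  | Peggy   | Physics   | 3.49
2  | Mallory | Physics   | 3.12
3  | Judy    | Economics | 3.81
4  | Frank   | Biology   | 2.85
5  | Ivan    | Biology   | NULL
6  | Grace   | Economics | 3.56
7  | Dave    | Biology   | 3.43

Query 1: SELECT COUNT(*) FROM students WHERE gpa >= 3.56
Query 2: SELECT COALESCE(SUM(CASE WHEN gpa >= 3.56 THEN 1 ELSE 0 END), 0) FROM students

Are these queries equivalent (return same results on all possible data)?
Yes, equivalent

Both queries return: [(2,)]

Reason: COUNT with WHERE vs conditional SUM (COALESCE handles empty-table NULL)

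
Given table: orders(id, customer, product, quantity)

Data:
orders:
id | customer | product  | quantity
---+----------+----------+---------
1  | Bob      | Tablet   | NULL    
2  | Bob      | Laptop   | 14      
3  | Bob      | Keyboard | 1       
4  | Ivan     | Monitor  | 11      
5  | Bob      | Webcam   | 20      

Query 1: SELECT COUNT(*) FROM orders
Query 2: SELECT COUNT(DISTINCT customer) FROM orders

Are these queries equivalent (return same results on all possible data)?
No, not equivalent

Query 1 returns: [(5,)]
Query 2 returns: [(2,)]

Reason: COUNT(*) counts rows, COUNT(DISTINCT customer) counts unique customers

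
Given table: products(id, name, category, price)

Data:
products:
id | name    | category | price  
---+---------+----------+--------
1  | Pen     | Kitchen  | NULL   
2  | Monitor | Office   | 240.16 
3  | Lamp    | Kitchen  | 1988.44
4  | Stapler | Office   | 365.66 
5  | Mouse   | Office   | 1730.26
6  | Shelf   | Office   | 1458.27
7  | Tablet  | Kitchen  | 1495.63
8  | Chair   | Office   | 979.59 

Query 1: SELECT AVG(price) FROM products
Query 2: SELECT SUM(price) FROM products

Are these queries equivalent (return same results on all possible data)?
No, not equivalent

Query 1 returns: [(1179.7157142857143,)]
Query 2 returns: [(8258.01,)]

Reason: AVG vs SUM give different aggregate values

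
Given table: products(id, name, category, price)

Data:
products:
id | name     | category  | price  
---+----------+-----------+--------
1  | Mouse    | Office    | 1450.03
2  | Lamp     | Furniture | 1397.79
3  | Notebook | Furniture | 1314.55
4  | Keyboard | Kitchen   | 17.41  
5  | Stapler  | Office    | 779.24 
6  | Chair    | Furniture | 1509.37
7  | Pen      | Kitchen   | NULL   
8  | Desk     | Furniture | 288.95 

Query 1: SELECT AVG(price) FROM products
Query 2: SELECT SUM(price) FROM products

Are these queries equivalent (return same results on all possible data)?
No, not equivalent

Query 1 returns: [(965.3342857142858,)]
Query 2 returns: [(6757.34,)]

Reason: AVG vs SUM give different aggregate values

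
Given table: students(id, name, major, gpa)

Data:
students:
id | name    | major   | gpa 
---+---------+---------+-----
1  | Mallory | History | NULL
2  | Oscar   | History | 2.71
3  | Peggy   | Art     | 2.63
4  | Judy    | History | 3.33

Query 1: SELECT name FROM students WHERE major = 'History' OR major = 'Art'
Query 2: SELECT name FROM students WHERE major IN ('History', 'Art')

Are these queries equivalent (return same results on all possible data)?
Yes, equivalent

Both queries return: [('Judy',), ('Mallory',), ('Oscar',), ('Peggy',)]

Reason: OR vs IN are equivalent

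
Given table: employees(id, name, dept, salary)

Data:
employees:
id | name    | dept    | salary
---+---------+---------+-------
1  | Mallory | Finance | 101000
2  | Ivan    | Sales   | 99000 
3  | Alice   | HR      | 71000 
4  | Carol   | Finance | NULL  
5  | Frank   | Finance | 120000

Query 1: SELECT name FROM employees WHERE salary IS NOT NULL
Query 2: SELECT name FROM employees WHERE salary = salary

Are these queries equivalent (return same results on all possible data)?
Yes, equivalent

Both queries return: [('Alice',), ('Frank',), ('Ivan',), ('Mallory',)]

Reason: IS NOT NULL vs self-equality (both exclude NULLs)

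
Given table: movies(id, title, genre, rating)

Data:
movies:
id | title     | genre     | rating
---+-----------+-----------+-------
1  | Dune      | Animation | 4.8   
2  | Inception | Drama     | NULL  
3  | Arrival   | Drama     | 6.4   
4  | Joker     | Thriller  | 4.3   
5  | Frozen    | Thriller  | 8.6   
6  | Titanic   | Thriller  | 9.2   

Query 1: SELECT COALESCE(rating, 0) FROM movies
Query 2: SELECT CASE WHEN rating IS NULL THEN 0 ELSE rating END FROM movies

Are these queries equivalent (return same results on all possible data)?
Yes, equivalent

Both queries return: [(0,), (4.3,), (4.8,), (6.4,), (8.6,), (9.2,)]

Reason: COALESCE vs CASE for NULL handling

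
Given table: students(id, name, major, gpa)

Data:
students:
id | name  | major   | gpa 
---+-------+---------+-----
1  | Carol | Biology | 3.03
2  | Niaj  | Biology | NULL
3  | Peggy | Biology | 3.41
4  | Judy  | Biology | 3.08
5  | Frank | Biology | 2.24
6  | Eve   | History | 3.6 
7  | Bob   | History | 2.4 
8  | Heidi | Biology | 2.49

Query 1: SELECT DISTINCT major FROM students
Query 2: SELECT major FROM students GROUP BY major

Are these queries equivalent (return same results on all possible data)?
Yes, equivalent

Both queries return: [('Biology',), ('History',)]

Reason: Both get unique majors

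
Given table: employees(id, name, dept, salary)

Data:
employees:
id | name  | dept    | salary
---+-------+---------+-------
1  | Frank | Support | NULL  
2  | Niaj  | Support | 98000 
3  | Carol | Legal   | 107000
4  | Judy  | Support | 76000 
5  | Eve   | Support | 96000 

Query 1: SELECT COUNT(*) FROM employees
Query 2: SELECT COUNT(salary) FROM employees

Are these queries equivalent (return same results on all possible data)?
No, not equivalent

Query 1 returns: [(5,)]
Query 2 returns: [(4,)]

Reason: COUNT(*) includes NULLs, COUNT(column) excludes them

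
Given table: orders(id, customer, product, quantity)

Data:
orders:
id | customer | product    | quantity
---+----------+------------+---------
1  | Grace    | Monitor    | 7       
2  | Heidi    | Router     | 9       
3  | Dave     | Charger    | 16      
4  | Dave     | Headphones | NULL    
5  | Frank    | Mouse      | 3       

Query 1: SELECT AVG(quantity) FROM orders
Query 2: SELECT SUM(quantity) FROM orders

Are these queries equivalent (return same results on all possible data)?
No, not equivalent

Query 1 returns: [(8.75,)]
Query 2 returns: [(35,)]

Reason: AVG vs SUM give different aggregate values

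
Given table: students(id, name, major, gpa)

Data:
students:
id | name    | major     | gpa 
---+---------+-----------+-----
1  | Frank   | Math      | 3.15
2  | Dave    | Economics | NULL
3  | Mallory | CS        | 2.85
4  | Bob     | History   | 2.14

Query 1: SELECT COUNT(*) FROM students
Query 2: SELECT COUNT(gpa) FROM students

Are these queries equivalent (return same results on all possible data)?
No, not equivalent

Query 1 returns: [(4,)]
Query 2 returns: [(3,)]

Reason: COUNT(*) includes NULLs, COUNT(column) excludes them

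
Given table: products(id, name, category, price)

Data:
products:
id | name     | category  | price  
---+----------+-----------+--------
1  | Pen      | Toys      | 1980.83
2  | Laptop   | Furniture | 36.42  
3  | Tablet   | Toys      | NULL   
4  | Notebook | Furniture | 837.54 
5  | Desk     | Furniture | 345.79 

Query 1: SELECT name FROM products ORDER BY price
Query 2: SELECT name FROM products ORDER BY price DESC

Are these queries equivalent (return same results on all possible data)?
No, not equivalent

Query 1 returns: [('Tablet',), ('Laptop',), ('Desk',), ('Notebook',), ('Pen',)]
Query 2 returns: [('Pen',), ('Notebook',), ('Desk',), ('Laptop',), ('Tablet',)]

Reason: ASC vs DESC gives opposite ordering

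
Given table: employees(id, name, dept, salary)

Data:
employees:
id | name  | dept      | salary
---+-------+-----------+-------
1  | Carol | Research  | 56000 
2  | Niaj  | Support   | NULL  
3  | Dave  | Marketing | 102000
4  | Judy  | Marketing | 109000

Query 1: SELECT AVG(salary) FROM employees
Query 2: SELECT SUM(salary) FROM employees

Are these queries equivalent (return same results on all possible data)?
No, not equivalent

Query 1 returns: [(89000.0,)]
Query 2 returns: [(267000,)]

Reason: AVG vs SUM give different aggregate values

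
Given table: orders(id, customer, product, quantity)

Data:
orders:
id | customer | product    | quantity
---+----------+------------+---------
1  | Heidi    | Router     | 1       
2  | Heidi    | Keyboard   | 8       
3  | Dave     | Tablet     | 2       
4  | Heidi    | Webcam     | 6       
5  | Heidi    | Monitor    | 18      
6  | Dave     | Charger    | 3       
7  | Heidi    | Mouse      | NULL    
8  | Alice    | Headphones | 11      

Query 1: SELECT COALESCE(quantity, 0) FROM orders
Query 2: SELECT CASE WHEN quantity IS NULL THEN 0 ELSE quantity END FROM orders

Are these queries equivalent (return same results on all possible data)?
Yes, equivalent

Both queries return: [(0,), (1,), (2,), (3,), (6,), (8,), (11,), (18,)]

Reason: COALESCE vs CASE for NULL handling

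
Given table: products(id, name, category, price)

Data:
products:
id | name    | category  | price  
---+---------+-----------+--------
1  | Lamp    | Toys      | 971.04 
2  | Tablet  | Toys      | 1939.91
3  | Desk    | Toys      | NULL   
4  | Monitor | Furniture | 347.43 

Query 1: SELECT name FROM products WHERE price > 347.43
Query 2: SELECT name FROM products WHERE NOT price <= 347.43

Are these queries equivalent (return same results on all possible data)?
Yes, equivalent

Both queries return: [('Lamp',), ('Tablet',)]

Reason: Both filter price > 347.43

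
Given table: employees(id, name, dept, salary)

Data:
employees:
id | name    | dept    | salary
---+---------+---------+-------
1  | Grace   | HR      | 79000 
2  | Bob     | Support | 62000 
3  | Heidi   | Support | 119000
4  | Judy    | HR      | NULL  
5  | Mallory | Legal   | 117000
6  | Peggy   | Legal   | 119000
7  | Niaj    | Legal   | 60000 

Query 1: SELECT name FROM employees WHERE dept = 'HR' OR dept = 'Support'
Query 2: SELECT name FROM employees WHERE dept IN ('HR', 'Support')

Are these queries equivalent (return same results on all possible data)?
Yes, equivalent

Both queries return: [('Bob',), ('Grace',), ('Heidi',), ('Judy',)]

Reason: OR vs IN are equivalent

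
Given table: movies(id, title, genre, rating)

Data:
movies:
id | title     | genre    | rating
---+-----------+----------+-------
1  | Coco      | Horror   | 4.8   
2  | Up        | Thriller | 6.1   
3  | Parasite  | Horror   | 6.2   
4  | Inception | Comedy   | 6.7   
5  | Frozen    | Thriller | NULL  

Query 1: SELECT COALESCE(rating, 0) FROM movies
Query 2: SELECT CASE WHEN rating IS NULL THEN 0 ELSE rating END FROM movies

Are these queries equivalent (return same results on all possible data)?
Yes, equivalent

Both queries return: [(0,), (4.8,), (6.1,), (6.2,), (6.7,)]

Reason: COALESCE vs CASE for NULL handling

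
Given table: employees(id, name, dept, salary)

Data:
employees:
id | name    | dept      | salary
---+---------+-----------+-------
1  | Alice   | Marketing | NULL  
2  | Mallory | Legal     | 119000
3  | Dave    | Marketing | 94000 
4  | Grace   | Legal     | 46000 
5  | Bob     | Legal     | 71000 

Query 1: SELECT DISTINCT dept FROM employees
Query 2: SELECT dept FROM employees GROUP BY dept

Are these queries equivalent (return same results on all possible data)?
Yes, equivalent

Both queries return: [('Legal',), ('Marketing',)]

Reason: Both get unique depts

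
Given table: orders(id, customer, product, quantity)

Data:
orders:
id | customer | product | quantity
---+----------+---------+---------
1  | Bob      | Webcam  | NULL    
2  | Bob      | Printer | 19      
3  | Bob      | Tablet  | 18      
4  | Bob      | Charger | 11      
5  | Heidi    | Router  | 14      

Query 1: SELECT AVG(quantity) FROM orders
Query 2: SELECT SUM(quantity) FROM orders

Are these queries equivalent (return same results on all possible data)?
No, not equivalent

Query 1 returns: [(15.5,)]
Query 2 returns: [(62,)]

Reason: AVG vs SUM give different aggregate values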